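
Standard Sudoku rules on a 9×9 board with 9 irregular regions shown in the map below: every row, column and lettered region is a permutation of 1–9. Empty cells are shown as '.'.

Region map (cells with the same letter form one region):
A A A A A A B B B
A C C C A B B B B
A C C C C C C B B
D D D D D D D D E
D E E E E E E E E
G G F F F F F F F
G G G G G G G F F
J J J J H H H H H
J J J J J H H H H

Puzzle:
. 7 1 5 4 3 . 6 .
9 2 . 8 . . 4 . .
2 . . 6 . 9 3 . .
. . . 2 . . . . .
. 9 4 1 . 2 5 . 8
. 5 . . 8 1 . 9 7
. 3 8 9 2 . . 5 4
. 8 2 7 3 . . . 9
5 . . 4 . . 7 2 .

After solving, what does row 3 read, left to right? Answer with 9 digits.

r1c1 = 8: row 1 has {1,3,4,5,6,7}; col 1 has {2,5,9}; region has {1,2,3,4,5,7,9} → only 8 remains.
r1c9 = 2: row 1 has {1,3,4,5,6,7,8}; col 9 has {4,7,8,9}; region has {4,6} → only 2 remains.
r2c5 = 6: row 2 has {2,4,8,9}; col 5 has {2,3,4,8}; region has {1,2,3,4,5,7,8,9} → only 6 remains.
r5c5 = 7: row 5 has {1,2,4,5,8,9}; col 5 has {2,3,4,6,8}; region has {1,2,4,5,8,9} → only 7 remains.
r5c8 = 3: row 5 has {1,2,4,5,7,8,9}; col 8 has {2,5,6,9}; region has {1,2,4,5,7,8,9} → only 3 remains.
r6c4 = 3: row 6 has {1,5,7,8,9}; col 4 has {1,2,4,5,6,7,8,9}; region has {1,4,5,7,8,9} → only 3 remains.
r1c7 = 9: row 1 has {1,2,3,4,5,6,7,8}; col 7 has {3,4,5,7}; region has {2,4,6} → only 9 remains.
r4c9 = 6: row 4 has {2}; col 9 has {2,4,7,8,9}; region has {1,2,3,4,5,7,8,9} → only 6 remains.
r5c1 = 6: row 5 has {1,2,3,4,5,7,8,9}; col 1 has {2,5,8,9}; region has {2} → only 6 remains.
r6c1 = 4: row 6 has {1,3,5,7,8,9}; col 1 has {2,5,6,8,9}; region has {2,3,5,8,9} → only 4 remains.
r6c3 = 6: row 6 has {1,3,4,5,7,8,9}; col 3 has {1,2,4,8}; region has {1,3,4,5,7,8,9} → only 6 remains.
r6c7 = 2: row 6 has {1,3,4,5,6,7,8,9}; col 7 has {3,4,5,7,9}; region has {1,3,4,5,6,7,8,9} → only 2 remains.
r8c1 = 1: row 8 has {2,3,7,8,9}; col 1 has {2,4,5,6,8,9}; region has {2,4,5,7,8} → only 1 remains.
r8c7 = 6: row 8 has {1,2,3,7,8,9}; col 7 has {2,3,4,5,7,9}; region has {2,3,7,9} → only 6 remains.
r8c8 = 4: row 8 has {1,2,3,6,7,8,9}; col 8 has {2,3,5,6,9}; region has {2,3,6,7,9} → only 4 remains.
r9c2 = 6: row 9 has {2,4,5,7}; col 2 has {2,3,5,7,8,9}; region has {1,2,4,5,7,8} → only 6 remains.
r9c5 = 9: row 9 has {2,4,5,6,7}; col 5 has {2,3,4,6,7,8}; region has {1,2,4,5,6,7,8} → only 9 remains.
r9c6 = 8: row 9 has {2,4,5,6,7,9}; col 6 has {1,2,3,9}; region has {2,3,4,6,7,9} → only 8 remains.
r9c9 = 1: row 9 has {2,4,5,6,7,8,9}; col 9 has {2,4,6,7,8,9}; region has {2,3,4,6,7,8,9} → only 1 remains.
r3c9 = 5: row 3 has {2,3,6,9}; col 9 has {1,2,4,6,7,8,9}; region has {2,4,6,9} → only 5 remains.
r7c1 = 7: row 7 has {2,3,4,5,8,9}; col 1 has {1,2,4,5,6,8,9}; region has {2,3,4,5,8,9} → only 7 remains.
r7c6 = 6: row 7 has {2,3,4,5,7,8,9}; col 6 has {1,2,3,8,9}; region has {2,3,4,5,7,8,9} → only 6 remains.
r7c7 = 1: row 7 has {2,3,4,5,6,7,8,9}; col 7 has {2,3,4,5,6,7,9}; region has {2,3,4,5,6,7,8,9} → only 1 remains.
r8c6 = 5: row 8 has {1,2,3,4,6,7,8,9}; col 6 has {1,2,3,6,8,9}; region has {1,2,3,4,6,7,8,9} → only 5 remains.
r9c3 = 3: row 9 has {1,2,4,5,6,7,8,9}; col 3 has {1,2,4,6,8}; region has {1,2,4,5,6,7,8,9} → only 3 remains.
r2c6 = 7: row 2 has {2,4,6,8,9}; col 6 has {1,2,3,5,6,8,9}; region has {2,4,5,6,9} → only 7 remains.
r2c8 = 1: row 2 has {2,4,6,7,8,9}; col 8 has {2,3,4,5,6,9}; region has {2,4,5,6,7,9} → only 1 remains.
r2c9 = 3: row 2 has {1,2,4,6,7,8,9}; col 9 has {1,2,4,5,6,7,8,9}; region has {1,2,4,5,6,7,9} → only 3 remains.
r3c3 = 7: row 3 has {2,3,5,6,9}; col 3 has {1,2,3,4,6,8}; region has {2,3,6,8,9} → only 7 remains.
r3c5 = 1: row 3 has {2,3,5,6,7,9}; col 5 has {2,3,4,6,7,8,9}; region has {2,3,6,7,8,9} → only 1 remains.
r3c8 = 8: row 3 has {1,2,3,5,6,7,9}; col 8 has {1,2,3,4,5,6,9}; region has {1,2,3,4,5,6,7,9} → only 8 remains.
r4c1 = 3: row 4 has {2,6}; col 1 has {1,2,4,5,6,7,8,9}; region has {2,6} → only 3 remains.
r4c5 = 5: row 4 has {2,3,6}; col 5 has {1,2,3,4,6,7,8,9}; region has {2,3,6} → only 5 remains.
r4c6 = 4: row 4 has {2,3,5,6}; col 6 has {1,2,3,5,6,7,8,9}; region has {2,3,5,6} → only 4 remains.
r4c7 = 8: row 4 has {2,3,4,5,6}; col 7 has {1,2,3,4,5,6,7,9}; region has {2,3,4,5,6} → only 8 remains.
r4c8 = 7: row 4 has {2,3,4,5,6,8}; col 8 has {1,2,3,4,5,6,8,9}; region has {2,3,4,5,6,8} → only 7 remains.
r2c3 = 5: row 2 has {1,2,3,4,6,7,8,9}; col 3 has {1,2,3,4,6,7,8}; region has {1,2,3,6,7,8,9} → only 5 remains.
r3c2 = 4: row 3 has {1,2,3,5,6,7,8,9}; col 2 has {2,3,5,6,7,8,9}; region has {1,2,3,5,6,7,8,9} → only 4 remains.

247619385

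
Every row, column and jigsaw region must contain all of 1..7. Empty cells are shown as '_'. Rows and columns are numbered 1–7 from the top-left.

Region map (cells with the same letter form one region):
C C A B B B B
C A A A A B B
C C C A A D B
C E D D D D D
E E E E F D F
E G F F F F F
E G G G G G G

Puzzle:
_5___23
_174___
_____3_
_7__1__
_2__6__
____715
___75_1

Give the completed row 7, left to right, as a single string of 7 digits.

4327561

R1C3 = 6 (sole candidate).
R1C4 = 1 (sole candidate).
R1C5 = 4 (sole candidate).
R2C7 = 6 (sole candidate).
R3C5 = 2 (sole candidate).
R3C7 = 7 (sole candidate).
R5C7 = 4 (sole candidate).
R1C1 = 7 (sole candidate).
R2C5 = 3 (sole candidate).
R2C6 = 5 (sole candidate).
R3C4 = 5 (sole candidate).
R4C7 = 2 (sole candidate).
R5C4 = 3 (sole candidate).
R5C6 = 7 (sole candidate).
R6C4 = 2 (sole candidate).
R2C1 = 2 (sole candidate).
R4C4 = 6 (sole candidate).
R4C6 = 4 (sole candidate).
R6C3 = 3 (sole candidate).
R7C6 = 6: row 7 has {1,5,7}; col 6 has {1,2,3,4,5,7}; region has {1,5,7} → only 6 remains.
R4C1 = 3 (sole candidate).
R4C3 = 5 (sole candidate).
R5C3 = 1 (sole candidate).
R6C2 = 4 (sole candidate).
R7C1 = 4: row 7 has {1,5,6,7}; col 1 has {2,3,7}; region has {1,2,3,7} → only 4 remains.
R7C2 = 3: row 7 has {1,4,5,6,7}; col 2 has {1,2,4,5,7}; region has {1,4,5,6,7} → only 3 remains.
R7C3 = 2: row 7 has {1,3,4,5,6,7}; col 3 has {1,3,5,6,7}; region has {1,3,4,5,6,7} → only 2 remains.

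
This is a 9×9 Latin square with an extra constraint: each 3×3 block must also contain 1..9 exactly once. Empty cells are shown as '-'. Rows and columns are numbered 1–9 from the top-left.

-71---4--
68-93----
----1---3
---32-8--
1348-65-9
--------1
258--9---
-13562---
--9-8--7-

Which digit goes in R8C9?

R1C5 = 5 (sole candidate).
R1C6 = 8 (sole candidate).
R5C5 = 7 (sole candidate).
R5C8 = 2 (sole candidate).
R6C4 = 4 (sole candidate).
R6C5 = 9 (sole candidate).
R6C6 = 5 (sole candidate).
R7C5 = 4 (sole candidate).
R7C9 = 6 (sole candidate).
R8C7 = 9 (sole candidate).
R9C1 = 4 (sole candidate).
R9C2 = 6 (sole candidate).
R9C4 = 1 (sole candidate).
R9C6 = 3 (sole candidate).
R9C7 = 2 (sole candidate).
R9C9 = 5 (sole candidate).
R1C9 = 2 (sole candidate).
R2C9 = 7 (sole candidate).
R3C7 = 6 (sole candidate).
R4C2 = 9 (sole candidate).
R4C6 = 1 (sole candidate).
R4C9 = 4 (sole candidate).
R6C2 = 2 (sole candidate).
R7C4 = 7 (sole candidate).
R8C1 = 7 (sole candidate).
R8C9 = 8: row 8 has {1,2,3,5,6,7,9}; col 9 has {1,2,3,4,5,6,7,9}; box has {2,5,6,7,9} → only 8 remains.

8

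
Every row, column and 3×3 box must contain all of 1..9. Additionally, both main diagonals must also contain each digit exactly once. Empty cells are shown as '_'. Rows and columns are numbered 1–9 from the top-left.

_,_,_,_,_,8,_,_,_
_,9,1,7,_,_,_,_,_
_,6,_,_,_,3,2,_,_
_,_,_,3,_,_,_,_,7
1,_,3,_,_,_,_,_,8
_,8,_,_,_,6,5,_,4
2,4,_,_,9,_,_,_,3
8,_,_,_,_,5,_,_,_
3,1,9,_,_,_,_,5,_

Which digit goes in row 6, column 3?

row 8, column 2 = 7 (sole candidate).
row 8, column 3 = 6 (sole candidate).
row 9, column 9 = 2 (sole candidate).
row 7, column 3 = 5 (sole candidate).
row 5, column 5 = 4 (sole candidate).
row 8, column 8 = 1 (sole candidate).
row 8, column 9 = 9 (sole candidate).
row 8, column 7 = 4 (sole candidate).
row 8, column 4 = 2 (sole candidate).
row 8, column 5 = 3 (sole candidate).
row 2, column 7 = 3 (hidden single in row 2).
row 1, column 2 = 3 (hidden single in row 1).
row 2, column 8 = 8 (hidden single in row 2).
row 3, column 3 = 8 (hidden single in row 3).
row 7, column 7 = 7 (sole candidate).
row 7, column 8 = 6 (sole candidate).
row 9, column 7 = 8 (sole candidate).
row 1, column 1 = 5 (sole candidate).
row 2, column 1 = 4 (sole candidate).
row 2, column 6 = 2 (sole candidate).
row 3, column 1 = 7 (sole candidate).
row 6, column 1 = 9 (sole candidate).
row 6, column 4 = 1 (sole candidate).
row 7, column 4 = 8 (sole candidate).
row 7, column 6 = 1 (sole candidate).
row 1, column 3 = 2 (sole candidate).
row 1, column 9 = 6 (sole candidate).
row 2, column 9 = 5 (sole candidate).
row 3, column 9 = 1 (sole candidate).
row 4, column 1 = 6 (sole candidate).
row 4, column 3 = 4 (sole candidate).
row 4, column 6 = 9 (sole candidate).
row 4, column 7 = 1 (sole candidate).
row 4, column 8 = 2 (sole candidate).
row 5, column 4 = 5 (sole candidate).
row 5, column 6 = 7 (sole candidate).
row 5, column 8 = 9 (sole candidate).
row 6, column 3 = 7: row 6 has {1,4,5,6,8,9}; col 3 has {1,2,3,4,5,6,8,9}; box has {1,3,4,6,8,9} → only 7 remains.

7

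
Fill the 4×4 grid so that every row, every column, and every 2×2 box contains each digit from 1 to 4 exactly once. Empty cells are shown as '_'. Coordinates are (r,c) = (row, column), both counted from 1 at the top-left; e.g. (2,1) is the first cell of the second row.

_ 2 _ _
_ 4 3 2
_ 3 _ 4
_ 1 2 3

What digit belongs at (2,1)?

(1,4) = 1 (sole candidate).
(2,1) = 1: row 2 has {2,3,4}; col 1 has {}; box has {2,4} → only 1 remains.

1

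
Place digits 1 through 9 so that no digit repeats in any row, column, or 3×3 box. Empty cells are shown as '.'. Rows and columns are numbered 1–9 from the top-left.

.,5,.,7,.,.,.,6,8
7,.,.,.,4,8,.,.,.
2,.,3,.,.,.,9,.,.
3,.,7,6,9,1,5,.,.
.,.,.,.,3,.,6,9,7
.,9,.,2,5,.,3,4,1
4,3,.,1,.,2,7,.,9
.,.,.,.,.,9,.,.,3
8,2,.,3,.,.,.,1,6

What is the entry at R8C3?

5

R1C6 = 3: row 1 has {5,6,7,8}; col 6 has {1,2,8,9}; box has {4,7,8} → only 3 remains.
R3C4 = 5: row 3 has {2,3,9}; col 4 has {1,2,3,6,7}; box has {3,4,7,8} → only 5 remains.
R3C6 = 6: row 3 has {2,3,5,9}; col 6 has {1,2,3,8,9}; box has {3,4,5,7,8} → only 6 remains.
R3C8 = 7: row 3 has {2,3,5,6,9}; col 8 has {1,4,6,9}; box has {6,8,9} → only 7 remains.
R3C9 = 4: row 3 has {2,3,5,6,7,9}; col 9 has {1,3,6,7,8,9}; box has {6,7,8,9} → only 4 remains.
R4C9 = 2: row 4 has {1,3,5,6,7,9}; col 9 has {1,3,4,6,7,8,9}; box has {1,3,4,5,6,7,9} → only 2 remains.
R5C6 = 4: row 5 has {3,6,7,9}; col 6 has {1,2,3,6,8,9}; box has {1,2,3,5,6,9} → only 4 remains.
R6C1 = 6: row 6 has {1,2,3,4,5,9}; col 1 has {2,3,4,7,8}; box has {3,7,9} → only 6 remains.
R6C3 = 8: row 6 has {1,2,3,4,5,6,9}; col 3 has {3,7}; box has {3,6,7,9} → only 8 remains.
R6C6 = 7: row 6 has {1,2,3,4,5,6,8,9}; col 6 has {1,2,3,4,6,8,9}; box has {1,2,3,4,5,6,9} → only 7 remains.
R9C5 = 7: row 9 has {1,2,3,6,8}; col 5 has {3,4,5,9}; box has {1,2,3,9} → only 7 remains.
R9C6 = 5: row 9 has {1,2,3,6,7,8}; col 6 has {1,2,3,4,6,7,8,9}; box has {1,2,3,7,9} → only 5 remains.
R9C7 = 4: row 9 has {1,2,3,5,6,7,8}; col 7 has {3,5,6,7,9}; box has {1,3,6,7,9} → only 4 remains.
R2C4 = 9: row 2 has {4,7,8}; col 4 has {1,2,3,5,6,7}; box has {3,4,5,6,7,8} → only 9 remains.
R2C9 = 5: row 2 has {4,7,8,9}; col 9 has {1,2,3,4,6,7,8,9}; box has {4,6,7,8,9} → only 5 remains.
R3C5 = 1: row 3 has {2,3,4,5,6,7,9}; col 5 has {3,4,5,7,9}; box has {3,4,5,6,7,8,9} → only 1 remains.
R4C2 = 4: row 4 has {1,2,3,5,6,7,9}; col 2 has {2,3,5,9}; box has {3,6,7,8,9} → only 4 remains.
R4C8 = 8: row 4 has {1,2,3,4,5,6,7,9}; col 8 has {1,4,6,7,9}; box has {1,2,3,4,5,6,7,9} → only 8 remains.
R5C2 = 1: row 5 has {3,4,6,7,9}; col 2 has {2,3,4,5,9}; box has {3,4,6,7,8,9} → only 1 remains.
R5C4 = 8: row 5 has {1,3,4,6,7,9}; col 4 has {1,2,3,5,6,7,9}; box has {1,2,3,4,5,6,7,9} → only 8 remains.
R7C8 = 5: row 7 has {1,2,3,4,7,9}; col 8 has {1,4,6,7,8,9}; box has {1,3,4,6,7,9} → only 5 remains.
R8C4 = 4: row 8 has {3,9}; col 4 has {1,2,3,5,6,7,8,9}; box has {1,2,3,5,7,9} → only 4 remains.
R8C8 = 2: row 8 has {3,4,9}; col 8 has {1,4,5,6,7,8,9}; box has {1,3,4,5,6,7,9} → only 2 remains.
R9C3 = 9: row 9 has {1,2,3,4,5,6,7,8}; col 3 has {3,7,8}; box has {2,3,4,8} → only 9 remains.
R1C5 = 2: row 1 has {3,5,6,7,8}; col 5 has {1,3,4,5,7,9}; box has {1,3,4,5,6,7,8,9} → only 2 remains.
R1C7 = 1: row 1 has {2,3,5,6,7,8}; col 7 has {3,4,5,6,7,9}; box has {4,5,6,7,8,9} → only 1 remains.
R2C2 = 6: row 2 has {4,5,7,8,9}; col 2 has {1,2,3,4,5,9}; box has {2,3,5,7} → only 6 remains.
R2C3 = 1: row 2 has {4,5,6,7,8,9}; col 3 has {3,7,8,9}; box has {2,3,5,6,7} → only 1 remains.
R2C7 = 2: row 2 has {1,4,5,6,7,8,9}; col 7 has {1,3,4,5,6,7,9}; box has {1,4,5,6,7,8,9} → only 2 remains.
R2C8 = 3: row 2 has {1,2,4,5,6,7,8,9}; col 8 has {1,2,4,5,6,7,8,9}; box has {1,2,4,5,6,7,8,9} → only 3 remains.
R3C2 = 8: row 3 has {1,2,3,4,5,6,7,9}; col 2 has {1,2,3,4,5,6,9}; box has {1,2,3,5,6,7} → only 8 remains.
R5C1 = 5: row 5 has {1,3,4,6,7,8,9}; col 1 has {2,3,4,6,7,8}; box has {1,3,4,6,7,8,9} → only 5 remains.
R5C3 = 2: row 5 has {1,3,4,5,6,7,8,9}; col 3 has {1,3,7,8,9}; box has {1,3,4,5,6,7,8,9} → only 2 remains.
R7C3 = 6: row 7 has {1,2,3,4,5,7,9}; col 3 has {1,2,3,7,8,9}; box has {2,3,4,8,9} → only 6 remains.
R7C5 = 8: row 7 has {1,2,3,4,5,6,7,9}; col 5 has {1,2,3,4,5,7,9}; box has {1,2,3,4,5,7,9} → only 8 remains.
R8C1 = 1: row 8 has {2,3,4,9}; col 1 has {2,3,4,5,6,7,8}; box has {2,3,4,6,8,9} → only 1 remains.
R8C2 = 7: row 8 has {1,2,3,4,9}; col 2 has {1,2,3,4,5,6,8,9}; box has {1,2,3,4,6,8,9} → only 7 remains.
R8C3 = 5: row 8 has {1,2,3,4,7,9}; col 3 has {1,2,3,6,7,8,9}; box has {1,2,3,4,6,7,8,9} → only 5 remains.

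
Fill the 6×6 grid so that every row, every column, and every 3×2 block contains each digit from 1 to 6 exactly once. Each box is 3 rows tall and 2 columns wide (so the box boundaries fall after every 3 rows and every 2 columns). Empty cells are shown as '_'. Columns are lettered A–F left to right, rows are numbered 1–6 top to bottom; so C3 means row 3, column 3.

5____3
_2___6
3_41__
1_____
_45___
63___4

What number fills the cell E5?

6

A2 = 4: row 2 has {2,6}; col 1 has {1,3,5,6}; box has {2,3,5} → only 4 remains.
C2 = 3: row 2 has {2,4,6}; col 3 has {4,5}; box has {1,4} → only 3 remains.
D2 = 5: row 2 has {2,3,4,6}; col 4 has {1}; box has {1,3,4} → only 5 remains.
E2 = 1: row 2 has {2,3,4,5,6}; col 5 has {}; box has {3,6} → only 1 remains.
B3 = 6: row 3 has {1,3,4}; col 2 has {2,3,4}; box has {2,3,4,5} → only 6 remains.
B4 = 5: row 4 has {1}; col 2 has {2,3,4,6}; box has {1,3,4,6} → only 5 remains.
F4 = 2: row 4 has {1,5}; col 6 has {3,4,6}; box has {4} → only 2 remains.
A5 = 2: row 5 has {4,5}; col 1 has {1,3,4,5,6}; box has {1,3,4,5,6} → only 2 remains.
F5 = 1: row 5 has {2,4,5}; col 6 has {2,3,4,6}; box has {2,4} → only 1 remains.
D6 = 2: row 6 has {3,4,6}; col 4 has {1,5}; box has {5} → only 2 remains.
E6 = 5: row 6 has {2,3,4,6}; col 5 has {1}; box has {1,2,4} → only 5 remains.
B1 = 1: row 1 has {3,5}; col 2 has {2,3,4,5,6}; box has {2,3,4,5,6} → only 1 remains.
D1 = 6: row 1 has {1,3,5}; col 4 has {1,2,5}; box has {1,3,4,5} → only 6 remains.
E3 = 2: row 3 has {1,3,4,6}; col 5 has {1,5}; box has {1,3,6} → only 2 remains.
F3 = 5: row 3 has {1,2,3,4,6}; col 6 has {1,2,3,4,6}; box has {1,2,3,6} → only 5 remains.
C4 = 6: row 4 has {1,2,5}; col 3 has {3,4,5}; box has {2,5} → only 6 remains.
E4 = 3: row 4 has {1,2,5,6}; col 5 has {1,2,5}; box has {1,2,4,5} → only 3 remains.
D5 = 3: row 5 has {1,2,4,5}; col 4 has {1,2,5,6}; box has {2,5,6} → only 3 remains.
E5 = 6: row 5 has {1,2,3,4,5}; col 5 has {1,2,3,5}; box has {1,2,3,4,5} → only 6 remains.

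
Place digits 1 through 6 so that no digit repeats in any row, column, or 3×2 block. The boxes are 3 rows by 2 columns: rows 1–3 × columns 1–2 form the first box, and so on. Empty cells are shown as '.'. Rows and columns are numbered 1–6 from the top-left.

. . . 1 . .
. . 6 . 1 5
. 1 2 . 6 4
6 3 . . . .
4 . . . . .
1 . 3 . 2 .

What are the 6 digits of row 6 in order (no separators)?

R1C5 = 3: row 1 has {1}; col 5 has {1,2,6}; box has {1,4,5,6} → only 3 remains.
R1C6 = 2: row 1 has {1,3}; col 6 has {4,5}; box has {1,3,4,5,6} → only 2 remains.
R4C6 = 1: row 4 has {3,6}; col 6 has {2,4,5}; box has {2} → only 1 remains.
R5C5 = 5: row 5 has {4}; col 5 has {1,2,3,6}; box has {1,2} → only 5 remains.
R6C2 = 5: row 6 has {1,2,3}; col 2 has {1,3}; box has {1,3,4,6} → only 5 remains.
R6C6 = 6: row 6 has {1,2,3,5}; col 6 has {1,2,4,5}; box has {1,2,5} → only 6 remains.
R1C1 = 5: row 1 has {1,2,3}; col 1 has {1,4,6}; box has {1} → only 5 remains.
R1C3 = 4: row 1 has {1,2,3,5}; col 3 has {2,3,6}; box has {1,2,6} → only 4 remains.
R2C4 = 3: row 2 has {1,5,6}; col 4 has {1}; box has {1,2,4,6} → only 3 remains.
R3C1 = 3: row 3 has {1,2,4,6}; col 1 has {1,4,5,6}; box has {1,5} → only 3 remains.
R3C4 = 5: row 3 has {1,2,3,4,6}; col 4 has {1,3}; box has {1,2,3,4,6} → only 5 remains.
R4C3 = 5: row 4 has {1,3,6}; col 3 has {2,3,4,6}; box has {3} → only 5 remains.
R4C5 = 4: row 4 has {1,3,5,6}; col 5 has {1,2,3,5,6}; box has {1,2,5,6} → only 4 remains.
R5C2 = 2: row 5 has {4,5}; col 2 has {1,3,5}; box has {1,3,4,5,6} → only 2 remains.
R5C3 = 1: row 5 has {2,4,5}; col 3 has {2,3,4,5,6}; box has {3,5} → only 1 remains.
R5C4 = 6: row 5 has {1,2,4,5}; col 4 has {1,3,5}; box has {1,3,5} → only 6 remains.
R5C6 = 3: row 5 has {1,2,4,5,6}; col 6 has {1,2,4,5,6}; box has {1,2,4,5,6} → only 3 remains.
R6C4 = 4: row 6 has {1,2,3,5,6}; col 4 has {1,3,5,6}; box has {1,3,5,6} → only 4 remains.

153426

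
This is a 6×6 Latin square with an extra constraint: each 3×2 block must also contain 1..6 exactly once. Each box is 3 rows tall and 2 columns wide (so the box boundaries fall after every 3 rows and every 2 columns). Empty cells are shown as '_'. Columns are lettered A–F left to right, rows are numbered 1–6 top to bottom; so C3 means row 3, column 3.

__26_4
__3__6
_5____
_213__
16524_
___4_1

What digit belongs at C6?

A1 = 3 (sole candidate).
B1 = 1 (sole candidate).
E1 = 5 (sole candidate).
B2 = 4 (sole candidate).
C3 = 4 (sole candidate).
D3 = 1 (sole candidate).
E4 = 6 (sole candidate).
F4 = 5 (sole candidate).
F5 = 3 (sole candidate).
A6 = 5 (sole candidate).
B6 = 3 (sole candidate).
C6 = 6: row 6 has {1,3,4,5}; col 3 has {1,2,3,4,5}; box has {1,2,3,4,5} → only 6 remains.

6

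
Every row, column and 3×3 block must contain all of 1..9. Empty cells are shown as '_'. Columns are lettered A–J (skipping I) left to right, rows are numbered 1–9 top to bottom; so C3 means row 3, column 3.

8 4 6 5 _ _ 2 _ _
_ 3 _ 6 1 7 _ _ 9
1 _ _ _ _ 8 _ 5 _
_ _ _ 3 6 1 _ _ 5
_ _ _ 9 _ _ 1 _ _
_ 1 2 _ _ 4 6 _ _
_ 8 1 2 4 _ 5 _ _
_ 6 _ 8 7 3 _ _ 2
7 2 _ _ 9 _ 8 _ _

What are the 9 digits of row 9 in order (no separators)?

E1 = 3 (sole candidate).
F1 = 9 (sole candidate).
C2 = 5 (sole candidate).
G2 = 4 (sole candidate).
H2 = 8 (sole candidate).
D3 = 4 (sole candidate).
E3 = 2 (sole candidate).
D6 = 7 (sole candidate).
F7 = 6 (sole candidate).
G8 = 9 (sole candidate).
D9 = 1: row 9 has {2,7,8,9}; col 4 has {2,3,4,5,6,7,8,9}; box has {2,3,4,6,7,8,9} → only 1 remains.
F9 = 5: row 9 has {1,2,7,8,9}; col 6 has {1,3,4,6,7,8,9}; box has {1,2,3,4,6,7,8,9} → only 5 remains.
A2 = 2 (sole candidate).
G4 = 7 (sole candidate).
F5 = 2 (sole candidate).
C8 = 4 (sole candidate).
H8 = 1 (sole candidate).
C9 = 3: row 9 has {1,2,5,7,8,9}; col 3 has {1,2,4,5,6}; box has {1,2,4,6,7,8} → only 3 remains.
H1 = 7 (sole candidate).
J1 = 1 (sole candidate).
G3 = 3 (sole candidate).
J3 = 6 (sole candidate).
B4 = 9 (sole candidate).
C4 = 8 (sole candidate).
C5 = 7 (sole candidate).
A7 = 9 (sole candidate).
H7 = 3 (sole candidate).
J7 = 7 (sole candidate).
A8 = 5 (sole candidate).
J9 = 4: row 9 has {1,2,3,5,7,8,9}; col 9 has {1,2,5,6,7,9}; box has {1,2,3,5,7,8,9} → only 4 remains.
B3 = 7 (sole candidate).
C3 = 9 (sole candidate).
A4 = 4 (sole candidate).
H4 = 2 (sole candidate).
B5 = 5 (sole candidate).
E5 = 8 (sole candidate).
H5 = 4 (sole candidate).
J5 = 3 (sole candidate).
A6 = 3 (sole candidate).
E6 = 5 (sole candidate).
H6 = 9 (sole candidate).
J6 = 8 (sole candidate).
H9 = 6: row 9 has {1,2,3,4,5,7,8,9}; col 8 has {1,2,3,4,5,7,8,9}; box has {1,2,3,4,5,7,8,9} → only 6 remains.

723195864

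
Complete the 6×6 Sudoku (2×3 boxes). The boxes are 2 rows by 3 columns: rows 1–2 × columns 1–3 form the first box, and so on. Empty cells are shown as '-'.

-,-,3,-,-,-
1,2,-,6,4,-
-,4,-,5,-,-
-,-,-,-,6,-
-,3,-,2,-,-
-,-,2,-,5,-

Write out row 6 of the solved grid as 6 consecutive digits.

r1c4 = 1: row 1 has {3}; col 4 has {2,5,6}; box has {4,6} → only 1 remains.
r1c5 = 2: row 1 has {1,3}; col 5 has {4,5,6}; box has {1,4,6} → only 2 remains.
r1c6 = 5: row 1 has {1,2,3}; col 6 has {}; box has {1,2,4,6} → only 5 remains.
r2c3 = 5: row 2 has {1,2,4,6}; col 3 has {2,3}; box has {1,2,3} → only 5 remains.
r2c6 = 3: row 2 has {1,2,4,5,6}; col 6 has {5}; box has {1,2,4,5,6} → only 3 remains.
r4c3 = 1: row 4 has {6}; col 3 has {2,3,5}; box has {4} → only 1 remains.
r5c5 = 1: row 5 has {2,3}; col 5 has {2,4,5,6}; box has {2,5} → only 1 remains.
r1c2 = 6: row 1 has {1,2,3,5}; col 2 has {2,3,4}; box has {1,2,3,5} → only 6 remains.
r3c3 = 6: row 3 has {4,5}; col 3 has {1,2,3,5}; box has {1,4} → only 6 remains.
r3c5 = 3: row 3 has {4,5,6}; col 5 has {1,2,4,5,6}; box has {5,6} → only 3 remains.
r4c2 = 5: row 4 has {1,6}; col 2 has {2,3,4,6}; box has {1,4,6} → only 5 remains.
r4c4 = 4: row 4 has {1,5,6}; col 4 has {1,2,5,6}; box has {3,5,6} → only 4 remains.
r4c6 = 2: row 4 has {1,4,5,6}; col 6 has {3,5}; box has {3,4,5,6} → only 2 remains.
r5c3 = 4: row 5 has {1,2,3}; col 3 has {1,2,3,5,6}; box has {2,3} → only 4 remains.
r5c6 = 6: row 5 has {1,2,3,4}; col 6 has {2,3,5}; box has {1,2,5} → only 6 remains.
r6c1 = 6: row 6 has {2,5}; col 1 has {1}; box has {2,3,4} → only 6 remains.
r6c2 = 1: row 6 has {2,5,6}; col 2 has {2,3,4,5,6}; box has {2,3,4,6} → only 1 remains.
r6c4 = 3: row 6 has {1,2,5,6}; col 4 has {1,2,4,5,6}; box has {1,2,5,6} → only 3 remains.
r6c6 = 4: row 6 has {1,2,3,5,6}; col 6 has {2,3,5,6}; box has {1,2,3,5,6} → only 4 remains.

612354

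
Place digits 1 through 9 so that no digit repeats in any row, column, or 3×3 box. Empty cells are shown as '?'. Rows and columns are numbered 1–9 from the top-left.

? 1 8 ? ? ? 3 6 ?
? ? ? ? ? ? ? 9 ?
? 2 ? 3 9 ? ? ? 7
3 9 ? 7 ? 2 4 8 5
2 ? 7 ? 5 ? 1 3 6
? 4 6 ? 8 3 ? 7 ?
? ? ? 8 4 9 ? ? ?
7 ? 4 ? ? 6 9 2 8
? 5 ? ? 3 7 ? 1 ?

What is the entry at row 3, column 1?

row 3, column 3 = 5: row 3 has {2,3,7,9}; col 3 has {4,6,7,8}; box has {1,2,8} → only 5 remains.
row 3, column 7 = 8: row 3 has {2,3,5,7,9}; col 7 has {1,3,4,9}; box has {3,6,7,9} → only 8 remains.
row 3, column 8 = 4: row 3 has {2,3,5,7,8,9}; col 8 has {1,2,3,6,7,8,9}; box has {3,6,7,8,9} → only 4 remains.
row 4, column 3 = 1: row 4 has {2,3,4,5,7,8,9}; col 3 has {4,5,6,7,8}; box has {2,3,4,6,7,9} → only 1 remains.
row 4, column 5 = 6: row 4 has {1,2,3,4,5,7,8,9}; col 5 has {3,4,5,8,9}; box has {2,3,5,7,8} → only 6 remains.
row 5, column 2 = 8: row 5 has {1,2,3,5,6,7}; col 2 has {1,2,4,5,9}; box has {1,2,3,4,6,7,9} → only 8 remains.
row 5, column 6 = 4: row 5 has {1,2,3,5,6,7,8}; col 6 has {2,3,6,7,9}; box has {2,3,5,6,7,8} → only 4 remains.
row 6, column 1 = 5: row 6 has {3,4,6,7,8}; col 1 has {2,3,7}; box has {1,2,3,4,6,7,8,9} → only 5 remains.
row 6, column 7 = 2: row 6 has {3,4,5,6,7,8}; col 7 has {1,3,4,8,9}; box has {1,3,4,5,6,7,8} → only 2 remains.
row 6, column 9 = 9: row 6 has {2,3,4,5,6,7,8}; col 9 has {5,6,7,8}; box has {1,2,3,4,5,6,7,8} → only 9 remains.
row 7, column 8 = 5: row 7 has {4,8,9}; col 8 has {1,2,3,4,6,7,8,9}; box has {1,2,8,9} → only 5 remains.
row 7, column 9 = 3: row 7 has {4,5,8,9}; col 9 has {5,6,7,8,9}; box has {1,2,5,8,9} → only 3 remains.
row 8, column 2 = 3: row 8 has {2,4,6,7,8,9}; col 2 has {1,2,4,5,8,9}; box has {4,5,7} → only 3 remains.
row 8, column 5 = 1: row 8 has {2,3,4,6,7,8,9}; col 5 has {3,4,5,6,8,9}; box has {3,4,6,7,8,9} → only 1 remains.
row 9, column 4 = 2: row 9 has {1,3,5,7}; col 4 has {3,7,8}; box has {1,3,4,6,7,8,9} → only 2 remains.
row 9, column 7 = 6: row 9 has {1,2,3,5,7}; col 7 has {1,2,3,4,8,9}; box has {1,2,3,5,8,9} → only 6 remains.
row 9, column 9 = 4: row 9 has {1,2,3,5,6,7}; col 9 has {3,5,6,7,8,9}; box has {1,2,3,5,6,8,9} → only 4 remains.
row 1, column 6 = 5: row 1 has {1,3,6,8}; col 6 has {2,3,4,6,7,9}; box has {3,9} → only 5 remains.
row 1, column 9 = 2: row 1 has {1,3,5,6,8}; col 9 has {3,4,5,6,7,8,9}; box has {3,4,6,7,8,9} → only 2 remains.
row 2, column 3 = 3: row 2 has {9}; col 3 has {1,4,5,6,7,8}; box has {1,2,5,8} → only 3 remains.
row 2, column 7 = 5: row 2 has {3,9}; col 7 has {1,2,3,4,6,8,9}; box has {2,3,4,6,7,8,9} → only 5 remains.
row 2, column 9 = 1: row 2 has {3,5,9}; col 9 has {2,3,4,5,6,7,8,9}; box has {2,3,4,5,6,7,8,9} → only 1 remains.
row 3, column 1 = 6: row 3 has {2,3,4,5,7,8,9}; col 1 has {2,3,5,7}; box has {1,2,3,5,8} → only 6 remains.

6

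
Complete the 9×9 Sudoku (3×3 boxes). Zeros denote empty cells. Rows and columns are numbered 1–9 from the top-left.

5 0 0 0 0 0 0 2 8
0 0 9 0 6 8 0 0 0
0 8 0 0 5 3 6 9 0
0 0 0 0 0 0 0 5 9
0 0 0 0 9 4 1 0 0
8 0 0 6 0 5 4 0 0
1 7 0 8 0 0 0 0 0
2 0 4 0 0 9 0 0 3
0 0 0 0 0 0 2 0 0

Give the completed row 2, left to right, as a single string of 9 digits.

R1C4 = 9: in row 1, 9 can only go here (every other open cell in that row sees a 9).
R5C8 = 8: in row 5, 8 can only go here (every other open cell in that row sees an 8).
R4C5 = 8: in row 4, 8 can only go here (every other open cell in that row sees an 8).
R6C2 = 9: in row 6, 9 can only go here (every other open cell in that row sees a 9).
R7C7 = 9: in row 7, 9 can only go here (every other open cell in that row sees a 9).
R8C7 = 8: in row 8, 8 can only go here (every other open cell in that row sees an 8).
R9C3 = 8: in row 9, 8 can only go here (every other open cell in that row sees an 8).
R9C1 = 9: in row 9, 9 can only go here (every other open cell in that row sees a 9).
R2C7 = 5: in column 7, 5 can only go here (every other open cell in that column sees a 5).
R5C9 = 6: in box 6, 6 can only go here (every other open cell in that box sees a 6).
R4C1 = 6: in column 1, 6 can only go here (every other open cell in that column sees a 6).
R4C2 = 4: in row 4, 4 can only go here (every other open cell in that row sees a 4).
R1C5 = 4: in row 1, 4 can only go here (every other open cell in that row sees a 4).
R9C4 = 4: in column 4, 4 can only go here (every other open cell in that column sees a 4).
R8C4 = 5: in column 4, 5 can only go here (every other open cell in that column sees a 5).
R8C2 = 6: row 8 has {2,3,4,5,8,9}; col 2 has {4,7,8,9}; box has {1,2,4,7,8,9} → only 6 remains.
R1C3 = 6: in row 1, 6 can only go here (every other open cell in that row sees a 6).
R6C9 = 2: in column 9, 2 can only go here (every other open cell in that column sees a 2).
R7C5 = 2: in column 5, 2 can only go here (every other open cell in that column sees a 2).
R7C6 = 6: row 7 has {1,2,7,8,9}; col 6 has {3,4,5,8,9}; box has {2,4,5,8,9} → only 6 remains.
R7C8 = 4: row 7 has {1,2,6,7,8,9}; col 8 has {2,5,8,9}; box has {2,3,8,9} → only 4 remains.
R7C9 = 5: row 7 has {1,2,4,6,7,8,9}; col 9 has {2,3,6,8,9}; box has {2,3,4,8,9} → only 5 remains.
R7C3 = 3: row 7 has {1,2,4,5,6,7,8,9}; col 3 has {4,6,8,9}; box has {1,2,4,6,7,8,9} → only 3 remains.
R9C2 = 5: row 9 has {2,4,8,9}; col 2 has {4,6,7,8,9}; box has {1,2,3,4,6,7,8,9} → only 5 remains.
R5C3 = 5: in row 5, 5 can only go here (every other open cell in that row sees a 5).
R9C5 = 3: in row 9, 3 can only go here (every other open cell in that row sees a 3).
R9C8 = 6: in row 9, 6 can only go here (every other open cell in that row sees a 6).
R6C8 = 3: in row 6, 3 can only go here (every other open cell in that row sees a 3).
R4C7 = 7: row 4 has {4,5,6,8,9}; col 7 has {1,2,4,5,6,8,9}; box has {1,2,3,4,5,6,8,9} → only 7 remains.
R1C7 = 3: row 1 has {2,4,5,6,8,9}; col 7 has {1,2,4,5,6,7,8,9}; box has {2,5,6,8,9} → only 3 remains.
R1C2 = 1: row 1 has {2,3,4,5,6,8,9}; col 2 has {4,5,6,7,8,9}; box has {5,6,8,9} → only 1 remains.
R1C6 = 7: row 1 has {1,2,3,4,5,6,8,9}; col 6 has {3,4,5,6,8,9}; box has {3,4,5,6,8,9} → only 7 remains.
R9C6 = 1: row 9 has {2,3,4,5,6,8,9}; col 6 has {3,4,5,6,7,8,9}; box has {2,3,4,5,6,8,9} → only 1 remains.
R9C9 = 7: row 9 has {1,2,3,4,5,6,8,9}; col 9 has {2,3,5,6,8,9}; box has {2,3,4,5,6,8,9} → only 7 remains.
R4C6 = 2: row 4 has {4,5,6,7,8,9}; col 6 has {1,3,4,5,6,7,8,9}; box has {4,5,6,8,9} → only 2 remains.
R8C5 = 7: row 8 has {2,3,4,5,6,8,9}; col 5 has {2,3,4,5,6,8,9}; box has {1,2,3,4,5,6,8,9} → only 7 remains.
R8C8 = 1: row 8 has {2,3,4,5,6,7,8,9}; col 8 has {2,3,4,5,6,8,9}; box has {2,3,4,5,6,7,8,9} → only 1 remains.
R2C8 = 7: row 2 has {5,6,8,9}; col 8 has {1,2,3,4,5,6,8,9}; box has {2,3,5,6,8,9} → only 7 remains.
R4C3 = 1: row 4 has {2,4,5,6,7,8,9}; col 3 has {3,4,5,6,8,9}; box has {4,5,6,8,9} → only 1 remains.
R4C4 = 3: row 4 has {1,2,4,5,6,7,8,9}; col 4 has {4,5,6,8,9}; box has {2,4,5,6,8,9} → only 3 remains.
R5C4 = 7: row 5 has {1,4,5,6,8,9}; col 4 has {3,4,5,6,8,9}; box has {2,3,4,5,6,8,9} → only 7 remains.
R6C3 = 7: row 6 has {2,3,4,5,6,8,9}; col 3 has {1,3,4,5,6,8,9}; box has {1,4,5,6,8,9} → only 7 remains.
R6C5 = 1: row 6 has {2,3,4,5,6,7,8,9}; col 5 has {2,3,4,5,6,7,8,9}; box has {2,3,4,5,6,7,8,9} → only 1 remains.
R3C3 = 2: row 3 has {3,5,6,8,9}; col 3 has {1,3,4,5,6,7,8,9}; box has {1,5,6,8,9} → only 2 remains.
R3C4 = 1: row 3 has {2,3,5,6,8,9}; col 4 has {3,4,5,6,7,8,9}; box has {3,4,5,6,7,8,9} → only 1 remains.
R3C9 = 4: row 3 has {1,2,3,5,6,8,9}; col 9 has {2,3,5,6,7,8,9}; box has {2,3,5,6,7,8,9} → only 4 remains.
R5C1 = 3: row 5 has {1,4,5,6,7,8,9}; col 1 has {1,2,5,6,8,9}; box has {1,4,5,6,7,8,9} → only 3 remains.
R5C2 = 2: row 5 has {1,3,4,5,6,7,8,9}; col 2 has {1,4,5,6,7,8,9}; box has {1,3,4,5,6,7,8,9} → only 2 remains.
R2C1 = 4: row 2 has {5,6,7,8,9}; col 1 has {1,2,3,5,6,8,9}; box has {1,2,5,6,8,9} → only 4 remains.
R2C2 = 3: row 2 has {4,5,6,7,8,9}; col 2 has {1,2,4,5,6,7,8,9}; box has {1,2,4,5,6,8,9} → only 3 remains.
R2C4 = 2: row 2 has {3,4,5,6,7,8,9}; col 4 has {1,3,4,5,6,7,8,9}; box has {1,3,4,5,6,7,8,9} → only 2 remains.
R2C9 = 1: row 2 has {2,3,4,5,6,7,8,9}; col 9 has {2,3,4,5,6,7,8,9}; box has {2,3,4,5,6,7,8,9} → only 1 remains.

439268571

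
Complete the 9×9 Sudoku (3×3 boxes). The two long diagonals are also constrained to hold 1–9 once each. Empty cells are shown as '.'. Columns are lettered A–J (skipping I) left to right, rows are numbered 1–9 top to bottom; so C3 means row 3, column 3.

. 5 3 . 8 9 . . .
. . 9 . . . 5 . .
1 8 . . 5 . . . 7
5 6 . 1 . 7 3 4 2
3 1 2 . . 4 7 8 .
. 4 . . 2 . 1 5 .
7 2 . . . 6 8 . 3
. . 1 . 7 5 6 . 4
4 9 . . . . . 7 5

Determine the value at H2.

B2 = 7 (sole candidate).
C4 = 8 (sole candidate).
E4 = 9 (sole candidate).
E5 = 6 (sole candidate).
J5 = 9 (sole candidate).
A6 = 9 (sole candidate).
C6 = 7 (sole candidate).
F6 = 3 (sole candidate).
J6 = 6 (sole candidate).
C7 = 5 (sole candidate).
A8 = 8 (sole candidate).
B8 = 3 (sole candidate).
C9 = 6 (sole candidate).
G9 = 2 (sole candidate).
A1 = 2 (sole candidate).
G1 = 4 (sole candidate).
J1 = 1 (sole candidate).
A2 = 6 (sole candidate).
H2 = 2: row 2 has {5,6,7,9}; col 8 has {4,5,7,8}; box has {1,4,5,7}; anti-diagonal has {1,3,4,5,6,7} → only 2 remains.

2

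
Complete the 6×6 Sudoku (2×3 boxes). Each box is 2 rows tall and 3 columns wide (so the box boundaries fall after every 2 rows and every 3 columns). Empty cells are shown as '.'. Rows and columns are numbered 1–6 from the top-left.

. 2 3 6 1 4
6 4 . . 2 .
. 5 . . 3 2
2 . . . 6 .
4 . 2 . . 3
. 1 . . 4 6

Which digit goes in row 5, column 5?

5

row 1, column 1 = 5 (sole candidate).
row 2, column 3 = 1 (sole candidate).
row 2, column 6 = 5 (sole candidate).
row 3, column 1 = 1 (sole candidate).
row 3, column 4 = 4 (sole candidate).
row 4, column 2 = 3 (sole candidate).
row 4, column 3 = 4 (sole candidate).
row 4, column 6 = 1 (sole candidate).
row 5, column 2 = 6 (sole candidate).
row 5, column 5 = 5: row 5 has {2,3,4,6}; col 5 has {1,2,3,4,6}; box has {3,4,6} → only 5 remains.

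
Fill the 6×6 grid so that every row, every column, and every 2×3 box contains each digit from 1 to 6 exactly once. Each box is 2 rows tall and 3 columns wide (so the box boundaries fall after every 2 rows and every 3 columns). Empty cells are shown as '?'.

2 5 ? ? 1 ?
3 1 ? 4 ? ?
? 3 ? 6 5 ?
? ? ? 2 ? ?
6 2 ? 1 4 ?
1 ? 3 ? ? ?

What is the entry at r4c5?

3

r1c4 = 3: row 1 has {1,2,5}; col 4 has {1,2,4,6}; box has {1,4} → only 3 remains.
r1c6 = 6: row 1 has {1,2,3,5}; col 6 has {}; box has {1,3,4} → only 6 remains.
r2c3 = 6: row 2 has {1,3,4}; col 3 has {3}; box has {1,2,3,5} → only 6 remains.
r2c5 = 2: row 2 has {1,3,4,6}; col 5 has {1,4,5}; box has {1,3,4,6} → only 2 remains.
r2c6 = 5: row 2 has {1,2,3,4,6}; col 6 has {6}; box has {1,2,3,4,6} → only 5 remains.
r3c1 = 4: row 3 has {3,5,6}; col 1 has {1,2,3,6}; box has {3} → only 4 remains.
r3c6 = 1: row 3 has {3,4,5,6}; col 6 has {5,6}; box has {2,5,6} → only 1 remains.
r4c1 = 5: row 4 has {2}; col 1 has {1,2,3,4,6}; box has {3,4} → only 5 remains.
r4c2 = 6: row 4 has {2,5}; col 2 has {1,2,3,5}; box has {3,4,5} → only 6 remains.
r4c3 = 1: row 4 has {2,5,6}; col 3 has {3,6}; box has {3,4,5,6} → only 1 remains.
r4c5 = 3: row 4 has {1,2,5,6}; col 5 has {1,2,4,5}; box has {1,2,5,6} → only 3 remains.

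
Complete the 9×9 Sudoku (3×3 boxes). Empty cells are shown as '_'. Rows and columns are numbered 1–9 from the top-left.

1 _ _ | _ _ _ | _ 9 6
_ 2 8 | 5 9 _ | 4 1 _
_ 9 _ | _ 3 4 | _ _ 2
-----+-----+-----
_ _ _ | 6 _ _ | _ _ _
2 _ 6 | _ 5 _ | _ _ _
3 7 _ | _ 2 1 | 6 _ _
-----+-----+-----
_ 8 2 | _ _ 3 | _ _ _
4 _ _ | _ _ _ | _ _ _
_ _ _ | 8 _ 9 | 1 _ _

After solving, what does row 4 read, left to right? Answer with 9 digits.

859647231

row 2, column 9 = 3 (hidden single in row 2).
row 3, column 4 = 1 (hidden single in row 3).
row 3, column 1 = 6 (hidden single in row 3).
row 2, column 1 = 7 (sole candidate).
row 2, column 6 = 6 (sole candidate).
row 3, column 3 = 5 (sole candidate).
row 9, column 1 = 5 (sole candidate).
row 7, column 1 = 9 (sole candidate).
row 4, column 1 = 8: row 4 has {6}; col 1 has {1,2,3,4,5,6,7,9}; box has {2,3,6,7} → only 8 remains.
row 4, column 6 = 7: row 4 has {6,8}; col 6 has {1,3,4,6,9}; box has {1,2,5,6} → only 7 remains.
row 5, column 6 = 8 (sole candidate).
row 1, column 6 = 2 (sole candidate).
row 4, column 5 = 4: row 4 has {6,7,8}; col 5 has {2,3,5,9}; box has {1,2,5,6,7,8} → only 4 remains.
row 6, column 4 = 9 (sole candidate).
row 8, column 6 = 5 (sole candidate).
row 1, column 4 = 7 (sole candidate).
row 1, column 5 = 8 (sole candidate).
row 1, column 7 = 5 (sole candidate).
row 5, column 4 = 3 (sole candidate).
row 6, column 3 = 4 (sole candidate).
row 7, column 4 = 4 (sole candidate).
row 7, column 7 = 7 (sole candidate).
row 7, column 9 = 5 (sole candidate).
row 8, column 4 = 2 (sole candidate).
row 9, column 9 = 4 (sole candidate).
row 1, column 3 = 3 (sole candidate).
row 3, column 7 = 8 (sole candidate).
row 3, column 8 = 7 (sole candidate).
row 5, column 2 = 1 (sole candidate).
row 5, column 7 = 9 (sole candidate).
row 5, column 8 = 4 (sole candidate).
row 5, column 9 = 7 (sole candidate).
row 6, column 9 = 8 (sole candidate).
row 7, column 8 = 6 (sole candidate).
row 8, column 7 = 3 (sole candidate).
row 8, column 8 = 8 (sole candidate).
row 8, column 9 = 9 (sole candidate).
row 9, column 3 = 7 (sole candidate).
row 9, column 5 = 6 (sole candidate).
row 9, column 8 = 2 (sole candidate).
row 1, column 2 = 4 (sole candidate).
row 4, column 2 = 5: row 4 has {4,6,7,8}; col 2 has {1,2,4,7,8,9}; box has {1,2,3,4,6,7,8} → only 5 remains.
row 4, column 3 = 9: row 4 has {4,5,6,7,8}; col 3 has {2,3,4,5,6,7,8}; box has {1,2,3,4,5,6,7,8} → only 9 remains.
row 4, column 7 = 2: row 4 has {4,5,6,7,8,9}; col 7 has {1,3,4,5,6,7,8,9}; box has {4,6,7,8,9} → only 2 remains.
row 4, column 8 = 3: row 4 has {2,4,5,6,7,8,9}; col 8 has {1,2,4,6,7,8,9}; box has {2,4,6,7,8,9} → only 3 remains.
row 4, column 9 = 1: row 4 has {2,3,4,5,6,7,8,9}; col 9 has {2,3,4,5,6,7,8,9}; box has {2,3,4,6,7,8,9} → only 1 remains.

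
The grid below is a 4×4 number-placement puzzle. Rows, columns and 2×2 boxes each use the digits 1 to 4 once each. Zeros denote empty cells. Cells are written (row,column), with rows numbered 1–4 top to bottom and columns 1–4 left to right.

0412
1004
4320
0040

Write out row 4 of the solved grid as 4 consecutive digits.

(1,1) = 3 (sole candidate).
(2,2) = 2 (sole candidate).
(2,3) = 3 (sole candidate).
(3,4) = 1 (sole candidate).
(4,1) = 2: row 4 has {4}; col 1 has {1,3,4}; box has {3,4} → only 2 remains.
(4,2) = 1: row 4 has {2,4}; col 2 has {2,3,4}; box has {2,3,4} → only 1 remains.
(4,4) = 3: row 4 has {1,2,4}; col 4 has {1,2,4}; box has {1,2,4} → only 3 remains.

2143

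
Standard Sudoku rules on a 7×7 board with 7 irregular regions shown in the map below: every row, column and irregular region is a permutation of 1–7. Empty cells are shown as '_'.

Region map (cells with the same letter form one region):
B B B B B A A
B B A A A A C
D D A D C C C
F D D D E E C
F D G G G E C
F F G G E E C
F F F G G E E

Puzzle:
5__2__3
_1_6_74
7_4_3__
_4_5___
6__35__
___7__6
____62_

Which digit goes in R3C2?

6

R1C6 = 1: row 1 has {2,3,5}; col 6 has {2,7}; region has {3,4,6,7} → only 1 remains.
R2C1 = 3: row 2 has {1,4,6,7}; col 1 has {5,6,7}; region has {1,2,5} → only 3 remains.
R2C5 = 2: row 2 has {1,3,4,6,7}; col 5 has {3,5,6}; region has {1,3,4,6,7} → only 2 remains.
R3C4 = 1: row 3 has {3,4,7}; col 4 has {2,3,5,6,7}; region has {4,5,7} → only 1 remains.
R3C6 = 5: row 3 has {1,3,4,7}; col 6 has {1,2,7}; region has {3,4,6} → only 5 remains.
R3C7 = 2: row 3 has {1,3,4,5,7}; col 7 has {3,4,6}; region has {3,4,5,6} → only 2 remains.
R5C2 = 2: row 5 has {3,5,6}; col 2 has {1,4}; region has {1,4,5,7} → only 2 remains.
R5C3 = 1: row 5 has {2,3,5,6}; col 3 has {4}; region has {3,5,6,7} → only 1 remains.
R5C6 = 4: row 5 has {1,2,3,5,6}; col 6 has {1,2,5,7}; region has {2} → only 4 remains.
R5C7 = 7: row 5 has {1,2,3,4,5,6}; col 7 has {2,3,4,6}; region has {2,3,4,5,6} → only 7 remains.
R6C3 = 2: row 6 has {6,7}; col 3 has {1,4}; region has {1,3,5,6,7} → only 2 remains.
R6C5 = 1: row 6 has {2,6,7}; col 5 has {2,3,5,6}; region has {2,4} → only 1 remains.
R6C6 = 3: row 6 has {1,2,6,7}; col 6 has {1,2,4,5,7}; region has {1,2,4} → only 3 remains.
R7C4 = 4: row 7 has {2,6}; col 4 has {1,2,3,5,6,7}; region has {1,2,3,5,6,7} → only 4 remains.
R7C7 = 5: row 7 has {2,4,6}; col 7 has {2,3,4,6,7}; region has {1,2,3,4} → only 5 remains.
R2C3 = 5: row 2 has {1,2,3,4,6,7}; col 3 has {1,2,4}; region has {1,2,3,4,6,7} → only 5 remains.
R3C2 = 6: row 3 has {1,2,3,4,5,7}; col 2 has {1,2,4}; region has {1,2,4,5,7} → only 6 remains.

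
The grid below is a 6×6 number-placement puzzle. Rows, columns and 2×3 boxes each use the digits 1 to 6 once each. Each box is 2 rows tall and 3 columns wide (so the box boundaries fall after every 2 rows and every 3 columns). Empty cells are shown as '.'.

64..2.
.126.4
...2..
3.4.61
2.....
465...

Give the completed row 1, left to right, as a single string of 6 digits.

643125

R1C3 = 3: row 1 has {2,4,6}; col 3 has {2,4,5}; box has {1,2,4,6} → only 3 remains.
R1C6 = 5: row 1 has {2,3,4,6}; col 6 has {1,4}; box has {2,4,6} → only 5 remains.
R2C1 = 5: row 2 has {1,2,4,6}; col 1 has {2,3,4,6}; box has {1,2,3,4,6} → only 5 remains.
R2C5 = 3: row 2 has {1,2,4,5,6}; col 5 has {2,6}; box has {2,4,5,6} → only 3 remains.
R3C1 = 1: row 3 has {2}; col 1 has {2,3,4,5,6}; box has {3,4} → only 1 remains.
R3C2 = 5: row 3 has {1,2}; col 2 has {1,4,6}; box has {1,3,4} → only 5 remains.
R3C3 = 6: row 3 has {1,2,5}; col 3 has {2,3,4,5}; box has {1,3,4,5} → only 6 remains.
R3C5 = 4: row 3 has {1,2,5,6}; col 5 has {2,3,6}; box has {1,2,6} → only 4 remains.
R3C6 = 3: row 3 has {1,2,4,5,6}; col 6 has {1,4,5}; box has {1,2,4,6} → only 3 remains.
R4C2 = 2: row 4 has {1,3,4,6}; col 2 has {1,4,5,6}; box has {1,3,4,5,6} → only 2 remains.
R4C4 = 5: row 4 has {1,2,3,4,6}; col 4 has {2,6}; box has {1,2,3,4,6} → only 5 remains.
R5C2 = 3: row 5 has {2}; col 2 has {1,2,4,5,6}; box has {2,4,5,6} → only 3 remains.
R5C3 = 1: row 5 has {2,3}; col 3 has {2,3,4,5,6}; box has {2,3,4,5,6} → only 1 remains.
R5C4 = 4: row 5 has {1,2,3}; col 4 has {2,5,6}; box has {} → only 4 remains.
R5C5 = 5: row 5 has {1,2,3,4}; col 5 has {2,3,4,6}; box has {4} → only 5 remains.
R5C6 = 6: row 5 has {1,2,3,4,5}; col 6 has {1,3,4,5}; box has {4,5} → only 6 remains.
R6C5 = 1: row 6 has {4,5,6}; col 5 has {2,3,4,5,6}; box has {4,5,6} → only 1 remains.
R6C6 = 2: row 6 has {1,4,5,6}; col 6 has {1,3,4,5,6}; box has {1,4,5,6} → only 2 remains.
R1C4 = 1: row 1 has {2,3,4,5,6}; col 4 has {2,4,5,6}; box has {2,3,4,5,6} → only 1 remains.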